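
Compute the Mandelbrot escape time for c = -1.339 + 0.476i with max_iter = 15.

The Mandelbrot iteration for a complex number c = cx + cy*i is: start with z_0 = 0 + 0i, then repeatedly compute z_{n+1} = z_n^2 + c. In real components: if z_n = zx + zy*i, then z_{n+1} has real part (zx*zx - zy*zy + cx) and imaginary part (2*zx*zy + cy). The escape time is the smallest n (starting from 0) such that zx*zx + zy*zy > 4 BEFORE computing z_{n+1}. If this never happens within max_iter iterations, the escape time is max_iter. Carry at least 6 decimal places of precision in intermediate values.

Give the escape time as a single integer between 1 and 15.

Answer: 4

Derivation:
z_0 = 0 + 0i, c = -1.3390 + 0.4760i
Iter 1: z = -1.3390 + 0.4760i, |z|^2 = 2.0195
Iter 2: z = 0.2273 + -0.7987i, |z|^2 = 0.6897
Iter 3: z = -1.9253 + 0.1128i, |z|^2 = 3.7194
Iter 4: z = 2.3550 + 0.0416i, |z|^2 = 5.5476
Escaped at iteration 4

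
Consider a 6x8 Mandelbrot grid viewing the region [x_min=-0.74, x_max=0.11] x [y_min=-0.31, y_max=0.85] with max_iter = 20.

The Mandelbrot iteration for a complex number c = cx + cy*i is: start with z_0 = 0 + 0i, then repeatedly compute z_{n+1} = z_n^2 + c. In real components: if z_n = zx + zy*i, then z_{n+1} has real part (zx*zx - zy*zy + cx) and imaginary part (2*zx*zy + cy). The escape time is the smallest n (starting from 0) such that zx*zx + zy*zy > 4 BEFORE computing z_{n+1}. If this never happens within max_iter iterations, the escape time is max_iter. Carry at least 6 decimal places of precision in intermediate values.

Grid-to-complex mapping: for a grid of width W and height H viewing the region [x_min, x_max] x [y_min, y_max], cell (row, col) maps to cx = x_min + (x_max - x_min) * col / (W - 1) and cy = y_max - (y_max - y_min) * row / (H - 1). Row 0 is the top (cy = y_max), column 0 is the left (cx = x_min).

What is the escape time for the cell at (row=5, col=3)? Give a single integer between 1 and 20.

z_0 = 0 + 0i, c = -0.2300 + 0.0214i
Iter 1: z = -0.2300 + 0.0214i, |z|^2 = 0.0534
Iter 2: z = -0.1776 + 0.0116i, |z|^2 = 0.0317
Iter 3: z = -0.1986 + 0.0173i, |z|^2 = 0.0397
Iter 4: z = -0.1909 + 0.0145i, |z|^2 = 0.0366
Iter 5: z = -0.1938 + 0.0159i, |z|^2 = 0.0378
Iter 6: z = -0.1927 + 0.0153i, |z|^2 = 0.0374
Iter 7: z = -0.1931 + 0.0155i, |z|^2 = 0.0375
Iter 8: z = -0.1930 + 0.0154i, |z|^2 = 0.0375
Iter 9: z = -0.1930 + 0.0155i, |z|^2 = 0.0375
Iter 10: z = -0.1930 + 0.0155i, |z|^2 = 0.0375
Iter 11: z = -0.1930 + 0.0155i, |z|^2 = 0.0375
Iter 12: z = -0.1930 + 0.0155i, |z|^2 = 0.0375
Iter 13: z = -0.1930 + 0.0155i, |z|^2 = 0.0375
Iter 14: z = -0.1930 + 0.0155i, |z|^2 = 0.0375
Iter 15: z = -0.1930 + 0.0155i, |z|^2 = 0.0375
Iter 16: z = -0.1930 + 0.0155i, |z|^2 = 0.0375
Iter 17: z = -0.1930 + 0.0155i, |z|^2 = 0.0375
Iter 18: z = -0.1930 + 0.0155i, |z|^2 = 0.0375
Iter 19: z = -0.1930 + 0.0155i, |z|^2 = 0.0375

Answer: 20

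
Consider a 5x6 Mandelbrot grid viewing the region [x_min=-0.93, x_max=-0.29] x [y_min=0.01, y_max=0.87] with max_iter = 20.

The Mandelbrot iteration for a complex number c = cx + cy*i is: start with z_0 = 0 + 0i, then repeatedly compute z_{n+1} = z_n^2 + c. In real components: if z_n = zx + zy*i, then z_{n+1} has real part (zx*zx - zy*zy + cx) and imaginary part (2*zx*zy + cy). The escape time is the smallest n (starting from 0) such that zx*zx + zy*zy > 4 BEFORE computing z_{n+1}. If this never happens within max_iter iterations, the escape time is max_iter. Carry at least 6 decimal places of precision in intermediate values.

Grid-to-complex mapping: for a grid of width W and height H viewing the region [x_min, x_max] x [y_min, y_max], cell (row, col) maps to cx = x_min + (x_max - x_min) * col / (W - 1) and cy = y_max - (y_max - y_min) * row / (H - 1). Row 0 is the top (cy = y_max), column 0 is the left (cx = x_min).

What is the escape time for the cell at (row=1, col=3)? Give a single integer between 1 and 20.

z_0 = 0 + 0i, c = -0.4500 + 0.6980i
Iter 1: z = -0.4500 + 0.6980i, |z|^2 = 0.6897
Iter 2: z = -0.7347 + 0.0698i, |z|^2 = 0.5447
Iter 3: z = 0.0849 + 0.5954i, |z|^2 = 0.3618
Iter 4: z = -0.7973 + 0.7991i, |z|^2 = 1.2743
Iter 5: z = -0.4529 + -0.5763i, |z|^2 = 0.5373
Iter 6: z = -0.5771 + 1.2200i, |z|^2 = 1.8214
Iter 7: z = -1.6054 + -0.7101i, |z|^2 = 3.0815
Iter 8: z = 1.6231 + 2.9779i, |z|^2 = 11.5024
Escaped at iteration 8

Answer: 8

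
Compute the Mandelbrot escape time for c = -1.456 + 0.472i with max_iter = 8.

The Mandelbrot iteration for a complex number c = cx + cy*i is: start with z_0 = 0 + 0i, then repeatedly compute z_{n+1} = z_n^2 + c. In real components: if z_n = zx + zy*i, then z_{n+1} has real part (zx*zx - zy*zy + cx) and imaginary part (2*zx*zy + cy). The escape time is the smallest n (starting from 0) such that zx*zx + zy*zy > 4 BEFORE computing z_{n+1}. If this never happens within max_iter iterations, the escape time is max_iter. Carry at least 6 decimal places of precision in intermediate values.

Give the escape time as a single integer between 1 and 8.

Answer: 3

Derivation:
z_0 = 0 + 0i, c = -1.4560 + 0.4720i
Iter 1: z = -1.4560 + 0.4720i, |z|^2 = 2.3427
Iter 2: z = 0.4412 + -0.9025i, |z|^2 = 1.0091
Iter 3: z = -2.0758 + -0.3242i, |z|^2 = 4.4142
Escaped at iteration 3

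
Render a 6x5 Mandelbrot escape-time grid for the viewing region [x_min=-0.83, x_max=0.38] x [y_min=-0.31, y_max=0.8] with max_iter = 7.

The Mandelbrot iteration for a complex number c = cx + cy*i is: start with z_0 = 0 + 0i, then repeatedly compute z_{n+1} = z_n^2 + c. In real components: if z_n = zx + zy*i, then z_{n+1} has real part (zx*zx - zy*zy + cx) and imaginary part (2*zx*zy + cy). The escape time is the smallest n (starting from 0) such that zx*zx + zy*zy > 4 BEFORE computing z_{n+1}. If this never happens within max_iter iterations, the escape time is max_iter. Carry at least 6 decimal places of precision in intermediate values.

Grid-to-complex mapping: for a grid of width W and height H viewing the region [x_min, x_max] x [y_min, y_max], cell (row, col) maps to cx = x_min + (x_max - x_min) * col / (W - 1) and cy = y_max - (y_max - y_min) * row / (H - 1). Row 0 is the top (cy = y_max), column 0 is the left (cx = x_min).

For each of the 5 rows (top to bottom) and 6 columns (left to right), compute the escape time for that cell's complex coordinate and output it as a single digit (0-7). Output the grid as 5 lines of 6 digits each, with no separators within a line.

Answer: 447754
677777
777777
777777
777777

Derivation:
(row=0, col=0): c = -0.8300 + 0.8000i → escape time 4
(row=0, col=1): c = -0.5880 + 0.8000i → escape time 4
(row=0, col=2): c = -0.3460 + 0.8000i → escape time 7
(row=0, col=3): c = -0.1040 + 0.8000i → escape time 7
(row=0, col=4): c = 0.1380 + 0.8000i → escape time 5
(row=0, col=5): c = 0.3800 + 0.8000i → escape time 4
(row=1, col=0): c = -0.8300 + 0.5225i → escape time 6
(row=1, col=1): c = -0.5880 + 0.5225i → escape time 7
(row=1, col=2): c = -0.3460 + 0.5225i → escape time 7
(row=1, col=3): c = -0.1040 + 0.5225i → escape time 7
(row=1, col=4): c = 0.1380 + 0.5225i → escape time 7
(row=1, col=5): c = 0.3800 + 0.5225i → escape time 7
(row=2, col=0): c = -0.8300 + 0.2450i → escape time 7
(row=2, col=1): c = -0.5880 + 0.2450i → escape time 7
(row=2, col=2): c = -0.3460 + 0.2450i → escape time 7
(row=2, col=3): c = -0.1040 + 0.2450i → escape time 7
(row=2, col=4): c = 0.1380 + 0.2450i → escape time 7
(row=2, col=5): c = 0.3800 + 0.2450i → escape time 7
(row=3, col=0): c = -0.8300 + -0.0325i → escape time 7
(row=3, col=1): c = -0.5880 + -0.0325i → escape time 7
(row=3, col=2): c = -0.3460 + -0.0325i → escape time 7
(row=3, col=3): c = -0.1040 + -0.0325i → escape time 7
(row=3, col=4): c = 0.1380 + -0.0325i → escape time 7
(row=3, col=5): c = 0.3800 + -0.0325i → escape time 7
(row=4, col=0): c = -0.8300 + -0.3100i → escape time 7
(row=4, col=1): c = -0.5880 + -0.3100i → escape time 7
(row=4, col=2): c = -0.3460 + -0.3100i → escape time 7
(row=4, col=3): c = -0.1040 + -0.3100i → escape time 7
(row=4, col=4): c = 0.1380 + -0.3100i → escape time 7
(row=4, col=5): c = 0.3800 + -0.3100i → escape time 7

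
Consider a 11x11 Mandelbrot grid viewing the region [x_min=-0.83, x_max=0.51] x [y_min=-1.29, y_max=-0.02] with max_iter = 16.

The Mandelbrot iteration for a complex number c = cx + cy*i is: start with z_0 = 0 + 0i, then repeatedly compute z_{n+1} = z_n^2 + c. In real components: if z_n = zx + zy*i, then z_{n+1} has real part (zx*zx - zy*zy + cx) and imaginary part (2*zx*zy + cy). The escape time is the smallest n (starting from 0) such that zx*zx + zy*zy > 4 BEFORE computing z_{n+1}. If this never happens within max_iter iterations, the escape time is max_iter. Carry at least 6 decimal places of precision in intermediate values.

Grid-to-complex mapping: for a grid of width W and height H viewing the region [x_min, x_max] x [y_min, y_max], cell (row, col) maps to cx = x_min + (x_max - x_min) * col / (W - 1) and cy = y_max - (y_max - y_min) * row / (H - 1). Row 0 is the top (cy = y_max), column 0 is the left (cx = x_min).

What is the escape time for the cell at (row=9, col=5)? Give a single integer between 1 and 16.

Answer: 4

Derivation:
z_0 = 0 + 0i, c = -0.1600 + -1.1630i
Iter 1: z = -0.1600 + -1.1630i, |z|^2 = 1.3782
Iter 2: z = -1.4870 + -0.7908i, |z|^2 = 2.8365
Iter 3: z = 1.4256 + 1.1889i, |z|^2 = 3.4460
Iter 4: z = 0.4590 + 2.2269i, |z|^2 = 5.1699
Escaped at iteration 4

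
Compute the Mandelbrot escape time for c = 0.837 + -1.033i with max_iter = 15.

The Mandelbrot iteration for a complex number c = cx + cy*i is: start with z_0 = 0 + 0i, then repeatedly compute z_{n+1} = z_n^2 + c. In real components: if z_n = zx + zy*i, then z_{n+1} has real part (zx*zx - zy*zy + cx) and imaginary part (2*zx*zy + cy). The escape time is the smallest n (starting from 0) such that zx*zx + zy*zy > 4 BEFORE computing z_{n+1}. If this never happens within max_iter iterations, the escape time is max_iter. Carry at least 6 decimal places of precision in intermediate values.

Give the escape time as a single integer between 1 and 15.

z_0 = 0 + 0i, c = 0.8370 + -1.0330i
Iter 1: z = 0.8370 + -1.0330i, |z|^2 = 1.7677
Iter 2: z = 0.4705 + -2.7622i, |z|^2 = 7.8513
Escaped at iteration 2

Answer: 2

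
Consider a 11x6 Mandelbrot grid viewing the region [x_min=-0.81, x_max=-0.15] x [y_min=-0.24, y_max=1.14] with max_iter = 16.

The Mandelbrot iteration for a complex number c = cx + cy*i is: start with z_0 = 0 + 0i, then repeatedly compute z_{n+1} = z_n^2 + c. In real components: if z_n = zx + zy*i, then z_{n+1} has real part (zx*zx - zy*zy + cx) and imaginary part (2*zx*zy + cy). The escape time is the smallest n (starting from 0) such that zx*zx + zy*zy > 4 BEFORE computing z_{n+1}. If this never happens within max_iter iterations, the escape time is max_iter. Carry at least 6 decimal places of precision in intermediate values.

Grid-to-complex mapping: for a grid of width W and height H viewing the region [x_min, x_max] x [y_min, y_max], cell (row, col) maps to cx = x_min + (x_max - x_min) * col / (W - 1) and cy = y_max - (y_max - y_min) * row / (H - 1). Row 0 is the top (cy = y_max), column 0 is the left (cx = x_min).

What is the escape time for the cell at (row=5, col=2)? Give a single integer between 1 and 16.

Answer: 16

Derivation:
z_0 = 0 + 0i, c = -0.6780 + -0.2400i
Iter 1: z = -0.6780 + -0.2400i, |z|^2 = 0.5173
Iter 2: z = -0.2759 + 0.0854i, |z|^2 = 0.0834
Iter 3: z = -0.6092 + -0.2871i, |z|^2 = 0.4535
Iter 4: z = -0.3894 + 0.1098i, |z|^2 = 0.1637
Iter 5: z = -0.5385 + -0.3255i, |z|^2 = 0.3959
Iter 6: z = -0.4940 + 0.1106i, |z|^2 = 0.2563
Iter 7: z = -0.4462 + -0.3493i, |z|^2 = 0.3210
Iter 8: z = -0.6009 + 0.0716i, |z|^2 = 0.3662
Iter 9: z = -0.3220 + -0.3261i, |z|^2 = 0.2100
Iter 10: z = -0.6807 + -0.0300i, |z|^2 = 0.4642
Iter 11: z = -0.2156 + -0.1992i, |z|^2 = 0.0862
Iter 12: z = -0.6712 + -0.1541i, |z|^2 = 0.4742
Iter 13: z = -0.2512 + -0.0331i, |z|^2 = 0.0642
Iter 14: z = -0.6160 + -0.2233i, |z|^2 = 0.4293
Iter 15: z = -0.3485 + 0.0352i, |z|^2 = 0.1227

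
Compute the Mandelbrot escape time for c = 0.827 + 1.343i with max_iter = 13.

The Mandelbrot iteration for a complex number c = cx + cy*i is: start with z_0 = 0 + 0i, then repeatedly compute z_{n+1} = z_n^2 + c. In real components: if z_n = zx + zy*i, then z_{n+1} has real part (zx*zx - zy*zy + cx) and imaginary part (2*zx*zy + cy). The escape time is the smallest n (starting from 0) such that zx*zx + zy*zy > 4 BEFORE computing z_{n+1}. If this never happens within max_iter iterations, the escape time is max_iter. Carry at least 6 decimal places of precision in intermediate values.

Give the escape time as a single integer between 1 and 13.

z_0 = 0 + 0i, c = 0.8270 + 1.3430i
Iter 1: z = 0.8270 + 1.3430i, |z|^2 = 2.4876
Iter 2: z = -0.2927 + 3.5643i, |z|^2 = 12.7901
Escaped at iteration 2

Answer: 2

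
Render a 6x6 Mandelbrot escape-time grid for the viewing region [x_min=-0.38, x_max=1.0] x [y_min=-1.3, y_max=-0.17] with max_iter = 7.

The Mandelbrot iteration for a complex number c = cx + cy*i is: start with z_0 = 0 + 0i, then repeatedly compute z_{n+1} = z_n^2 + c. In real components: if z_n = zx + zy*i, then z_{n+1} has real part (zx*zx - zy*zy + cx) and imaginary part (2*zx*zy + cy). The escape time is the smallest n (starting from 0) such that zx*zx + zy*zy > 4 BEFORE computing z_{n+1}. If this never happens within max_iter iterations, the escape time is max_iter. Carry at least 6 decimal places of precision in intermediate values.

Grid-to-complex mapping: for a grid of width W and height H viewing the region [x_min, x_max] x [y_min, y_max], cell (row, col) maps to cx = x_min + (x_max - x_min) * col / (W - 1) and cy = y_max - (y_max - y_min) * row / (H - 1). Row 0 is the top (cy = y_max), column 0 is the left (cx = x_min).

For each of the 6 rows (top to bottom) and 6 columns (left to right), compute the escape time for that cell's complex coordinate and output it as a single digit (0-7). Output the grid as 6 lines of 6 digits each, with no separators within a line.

Answer: 777732
777732
777532
675322
464222
322222

Derivation:
(row=0, col=0): c = -0.3800 + -0.1700i → escape time 7
(row=0, col=1): c = -0.1040 + -0.1700i → escape time 7
(row=0, col=2): c = 0.1720 + -0.1700i → escape time 7
(row=0, col=3): c = 0.4480 + -0.1700i → escape time 7
(row=0, col=4): c = 0.7240 + -0.1700i → escape time 3
(row=0, col=5): c = 1.0000 + -0.1700i → escape time 2
(row=1, col=0): c = -0.3800 + -0.3960i → escape time 7
(row=1, col=1): c = -0.1040 + -0.3960i → escape time 7
(row=1, col=2): c = 0.1720 + -0.3960i → escape time 7
(row=1, col=3): c = 0.4480 + -0.3960i → escape time 7
(row=1, col=4): c = 0.7240 + -0.3960i → escape time 3
(row=1, col=5): c = 1.0000 + -0.3960i → escape time 2
(row=2, col=0): c = -0.3800 + -0.6220i → escape time 7
(row=2, col=1): c = -0.1040 + -0.6220i → escape time 7
(row=2, col=2): c = 0.1720 + -0.6220i → escape time 7
(row=2, col=3): c = 0.4480 + -0.6220i → escape time 5
(row=2, col=4): c = 0.7240 + -0.6220i → escape time 3
(row=2, col=5): c = 1.0000 + -0.6220i → escape time 2
(row=3, col=0): c = -0.3800 + -0.8480i → escape time 6
(row=3, col=1): c = -0.1040 + -0.8480i → escape time 7
(row=3, col=2): c = 0.1720 + -0.8480i → escape time 5
(row=3, col=3): c = 0.4480 + -0.8480i → escape time 3
(row=3, col=4): c = 0.7240 + -0.8480i → escape time 2
(row=3, col=5): c = 1.0000 + -0.8480i → escape time 2
(row=4, col=0): c = -0.3800 + -1.0740i → escape time 4
(row=4, col=1): c = -0.1040 + -1.0740i → escape time 6
(row=4, col=2): c = 0.1720 + -1.0740i → escape time 4
(row=4, col=3): c = 0.4480 + -1.0740i → escape time 2
(row=4, col=4): c = 0.7240 + -1.0740i → escape time 2
(row=4, col=5): c = 1.0000 + -1.0740i → escape time 2
(row=5, col=0): c = -0.3800 + -1.3000i → escape time 3
(row=5, col=1): c = -0.1040 + -1.3000i → escape time 2
(row=5, col=2): c = 0.1720 + -1.3000i → escape time 2
(row=5, col=3): c = 0.4480 + -1.3000i → escape time 2
(row=5, col=4): c = 0.7240 + -1.3000i → escape time 2
(row=5, col=5): c = 1.0000 + -1.3000i → escape time 2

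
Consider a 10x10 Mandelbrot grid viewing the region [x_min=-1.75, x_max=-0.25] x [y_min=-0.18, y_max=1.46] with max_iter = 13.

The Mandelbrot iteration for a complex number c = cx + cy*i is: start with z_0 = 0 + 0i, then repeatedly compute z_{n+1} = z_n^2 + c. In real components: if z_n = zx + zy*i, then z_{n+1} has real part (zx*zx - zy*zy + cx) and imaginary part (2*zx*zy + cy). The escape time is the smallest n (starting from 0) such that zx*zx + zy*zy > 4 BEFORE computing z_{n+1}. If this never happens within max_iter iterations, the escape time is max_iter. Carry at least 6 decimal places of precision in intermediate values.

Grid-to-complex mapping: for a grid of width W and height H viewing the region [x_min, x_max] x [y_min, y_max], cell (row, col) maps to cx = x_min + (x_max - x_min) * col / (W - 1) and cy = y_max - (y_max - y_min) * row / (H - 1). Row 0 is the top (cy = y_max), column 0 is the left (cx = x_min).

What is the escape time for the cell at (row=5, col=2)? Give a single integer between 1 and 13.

Answer: 3

Derivation:
z_0 = 0 + 0i, c = -1.4167 + 0.5489i
Iter 1: z = -1.4167 + 0.5489i, |z|^2 = 2.3082
Iter 2: z = 0.2890 + -1.0063i, |z|^2 = 1.0962
Iter 3: z = -2.3458 + -0.0327i, |z|^2 = 5.5037
Escaped at iteration 3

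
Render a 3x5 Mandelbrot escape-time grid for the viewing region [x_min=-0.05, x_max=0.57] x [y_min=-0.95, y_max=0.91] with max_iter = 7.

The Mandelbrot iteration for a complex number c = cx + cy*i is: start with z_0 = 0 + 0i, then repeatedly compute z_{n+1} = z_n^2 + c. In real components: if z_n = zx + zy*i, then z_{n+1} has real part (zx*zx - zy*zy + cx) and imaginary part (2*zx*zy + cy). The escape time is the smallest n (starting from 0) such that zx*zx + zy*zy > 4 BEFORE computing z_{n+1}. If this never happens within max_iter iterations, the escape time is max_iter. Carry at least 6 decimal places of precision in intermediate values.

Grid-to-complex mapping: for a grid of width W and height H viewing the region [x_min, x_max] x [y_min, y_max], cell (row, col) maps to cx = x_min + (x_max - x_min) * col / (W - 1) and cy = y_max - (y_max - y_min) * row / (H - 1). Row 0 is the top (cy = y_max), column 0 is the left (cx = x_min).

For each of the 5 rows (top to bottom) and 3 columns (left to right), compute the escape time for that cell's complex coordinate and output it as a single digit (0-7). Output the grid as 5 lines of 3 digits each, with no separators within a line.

(row=0, col=0): c = -0.0500 + 0.9100i → escape time 7
(row=0, col=1): c = 0.2600 + 0.9100i → escape time 4
(row=0, col=2): c = 0.5700 + 0.9100i → escape time 3
(row=1, col=0): c = -0.0500 + 0.4450i → escape time 7
(row=1, col=1): c = 0.2600 + 0.4450i → escape time 7
(row=1, col=2): c = 0.5700 + 0.4450i → escape time 4
(row=2, col=0): c = -0.0500 + -0.0200i → escape time 7
(row=2, col=1): c = 0.2600 + -0.0200i → escape time 7
(row=2, col=2): c = 0.5700 + -0.0200i → escape time 4
(row=3, col=0): c = -0.0500 + -0.4850i → escape time 7
(row=3, col=1): c = 0.2600 + -0.4850i → escape time 7
(row=3, col=2): c = 0.5700 + -0.4850i → escape time 4
(row=4, col=0): c = -0.0500 + -0.9500i → escape time 7
(row=4, col=1): c = 0.2600 + -0.9500i → escape time 4
(row=4, col=2): c = 0.5700 + -0.9500i → escape time 2

Answer: 743
774
774
774
742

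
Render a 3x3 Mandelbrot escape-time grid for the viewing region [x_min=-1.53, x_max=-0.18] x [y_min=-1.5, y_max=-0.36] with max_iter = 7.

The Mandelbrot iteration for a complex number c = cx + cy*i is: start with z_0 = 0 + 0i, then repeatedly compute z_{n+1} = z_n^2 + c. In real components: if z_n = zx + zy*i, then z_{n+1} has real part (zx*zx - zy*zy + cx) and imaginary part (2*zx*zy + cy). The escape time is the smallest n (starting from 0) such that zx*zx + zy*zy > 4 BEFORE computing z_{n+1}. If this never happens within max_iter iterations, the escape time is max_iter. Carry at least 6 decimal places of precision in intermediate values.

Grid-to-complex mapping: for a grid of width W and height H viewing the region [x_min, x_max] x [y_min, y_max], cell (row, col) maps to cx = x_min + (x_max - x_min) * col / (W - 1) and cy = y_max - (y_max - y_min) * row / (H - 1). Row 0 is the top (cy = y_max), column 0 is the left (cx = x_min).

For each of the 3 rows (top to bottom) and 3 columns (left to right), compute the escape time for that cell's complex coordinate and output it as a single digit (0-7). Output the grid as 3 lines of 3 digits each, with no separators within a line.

(row=0, col=0): c = -1.5300 + -0.3600i → escape time 4
(row=0, col=1): c = -0.8550 + -0.3600i → escape time 7
(row=0, col=2): c = -0.1800 + -0.3600i → escape time 7
(row=1, col=0): c = -1.5300 + -0.9300i → escape time 3
(row=1, col=1): c = -0.8550 + -0.9300i → escape time 3
(row=1, col=2): c = -0.1800 + -0.9300i → escape time 7
(row=2, col=0): c = -1.5300 + -1.5000i → escape time 1
(row=2, col=1): c = -0.8550 + -1.5000i → escape time 2
(row=2, col=2): c = -0.1800 + -1.5000i → escape time 2

Answer: 477
337
122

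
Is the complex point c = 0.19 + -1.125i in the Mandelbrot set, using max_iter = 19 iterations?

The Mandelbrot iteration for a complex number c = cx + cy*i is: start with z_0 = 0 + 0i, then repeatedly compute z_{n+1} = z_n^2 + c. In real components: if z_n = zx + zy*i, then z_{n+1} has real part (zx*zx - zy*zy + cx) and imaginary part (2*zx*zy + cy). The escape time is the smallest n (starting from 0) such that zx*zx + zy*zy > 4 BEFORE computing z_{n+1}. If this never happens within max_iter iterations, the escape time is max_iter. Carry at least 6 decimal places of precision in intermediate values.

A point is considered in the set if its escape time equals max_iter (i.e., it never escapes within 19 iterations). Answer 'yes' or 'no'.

z_0 = 0 + 0i, c = 0.1900 + -1.1250i
Iter 1: z = 0.1900 + -1.1250i, |z|^2 = 1.3017
Iter 2: z = -1.0395 + -1.5525i, |z|^2 = 3.4909
Iter 3: z = -1.1396 + 2.1027i, |z|^2 = 5.7202
Escaped at iteration 3

Answer: no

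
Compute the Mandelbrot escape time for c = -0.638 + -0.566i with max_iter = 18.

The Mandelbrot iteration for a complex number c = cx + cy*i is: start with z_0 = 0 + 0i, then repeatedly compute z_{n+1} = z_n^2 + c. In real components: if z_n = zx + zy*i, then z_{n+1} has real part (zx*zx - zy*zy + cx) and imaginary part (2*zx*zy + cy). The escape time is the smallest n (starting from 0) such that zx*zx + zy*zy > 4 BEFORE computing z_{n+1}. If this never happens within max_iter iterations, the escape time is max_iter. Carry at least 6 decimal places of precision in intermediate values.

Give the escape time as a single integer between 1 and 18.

Answer: 8

Derivation:
z_0 = 0 + 0i, c = -0.6380 + -0.5660i
Iter 1: z = -0.6380 + -0.5660i, |z|^2 = 0.7274
Iter 2: z = -0.5513 + 0.1562i, |z|^2 = 0.3283
Iter 3: z = -0.3585 + -0.7382i, |z|^2 = 0.6735
Iter 4: z = -1.0545 + -0.0367i, |z|^2 = 1.1134
Iter 5: z = 0.4727 + -0.4885i, |z|^2 = 0.4621
Iter 6: z = -0.6532 + -1.0278i, |z|^2 = 1.4831
Iter 7: z = -1.2676 + 0.7768i, |z|^2 = 2.2104
Iter 8: z = 0.3655 + -2.5355i, |z|^2 = 6.5621
Escaped at iteration 8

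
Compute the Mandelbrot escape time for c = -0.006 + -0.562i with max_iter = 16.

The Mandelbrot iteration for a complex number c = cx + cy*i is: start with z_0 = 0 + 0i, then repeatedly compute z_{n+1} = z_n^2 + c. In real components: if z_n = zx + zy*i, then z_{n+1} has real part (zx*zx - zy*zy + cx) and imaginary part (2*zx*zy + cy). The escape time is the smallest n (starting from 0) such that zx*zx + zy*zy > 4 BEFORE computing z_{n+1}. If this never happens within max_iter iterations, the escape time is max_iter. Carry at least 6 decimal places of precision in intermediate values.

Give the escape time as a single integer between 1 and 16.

Answer: 16

Derivation:
z_0 = 0 + 0i, c = -0.0060 + -0.5620i
Iter 1: z = -0.0060 + -0.5620i, |z|^2 = 0.3159
Iter 2: z = -0.3218 + -0.5553i, |z|^2 = 0.4119
Iter 3: z = -0.2107 + -0.2046i, |z|^2 = 0.0863
Iter 4: z = -0.0035 + -0.4757i, |z|^2 = 0.2263
Iter 5: z = -0.2323 + -0.5587i, |z|^2 = 0.3661
Iter 6: z = -0.2642 + -0.3024i, |z|^2 = 0.1612
Iter 7: z = -0.0277 + -0.4022i, |z|^2 = 0.1626
Iter 8: z = -0.1670 + -0.5398i, |z|^2 = 0.3192
Iter 9: z = -0.2694 + -0.3817i, |z|^2 = 0.2183
Iter 10: z = -0.0791 + -0.3563i, |z|^2 = 0.1332
Iter 11: z = -0.1267 + -0.5056i, |z|^2 = 0.2717
Iter 12: z = -0.2456 + -0.4339i, |z|^2 = 0.2486
Iter 13: z = -0.1339 + -0.3489i, |z|^2 = 0.1396
Iter 14: z = -0.1098 + -0.4686i, |z|^2 = 0.2316
Iter 15: z = -0.2135 + -0.4591i, |z|^2 = 0.2564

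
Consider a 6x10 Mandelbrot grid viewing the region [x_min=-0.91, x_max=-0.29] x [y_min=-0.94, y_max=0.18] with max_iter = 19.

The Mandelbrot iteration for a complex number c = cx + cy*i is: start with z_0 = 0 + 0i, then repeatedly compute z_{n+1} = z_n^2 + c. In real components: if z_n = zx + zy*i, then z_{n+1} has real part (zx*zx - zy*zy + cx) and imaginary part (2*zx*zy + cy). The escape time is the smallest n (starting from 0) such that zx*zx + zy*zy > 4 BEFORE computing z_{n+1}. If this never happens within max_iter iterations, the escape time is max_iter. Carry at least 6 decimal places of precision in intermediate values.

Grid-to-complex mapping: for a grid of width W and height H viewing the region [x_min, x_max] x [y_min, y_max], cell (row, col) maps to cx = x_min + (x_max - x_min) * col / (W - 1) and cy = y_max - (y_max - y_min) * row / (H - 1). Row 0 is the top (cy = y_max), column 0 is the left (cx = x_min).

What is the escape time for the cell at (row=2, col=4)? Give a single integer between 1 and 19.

Answer: 19

Derivation:
z_0 = 0 + 0i, c = -0.4140 + -0.0689i
Iter 1: z = -0.4140 + -0.0689i, |z|^2 = 0.1761
Iter 2: z = -0.2473 + -0.0118i, |z|^2 = 0.0613
Iter 3: z = -0.3530 + -0.0630i, |z|^2 = 0.1286
Iter 4: z = -0.2934 + -0.0244i, |z|^2 = 0.0867
Iter 5: z = -0.3285 + -0.0546i, |z|^2 = 0.1109
Iter 6: z = -0.3091 + -0.0330i, |z|^2 = 0.0966
Iter 7: z = -0.3196 + -0.0485i, |z|^2 = 0.1045
Iter 8: z = -0.3142 + -0.0379i, |z|^2 = 0.1002
Iter 9: z = -0.3167 + -0.0451i, |z|^2 = 0.1023
Iter 10: z = -0.3157 + -0.0403i, |z|^2 = 0.1013
Iter 11: z = -0.3159 + -0.0434i, |z|^2 = 0.1017
Iter 12: z = -0.3161 + -0.0415i, |z|^2 = 0.1016
Iter 13: z = -0.3158 + -0.0427i, |z|^2 = 0.1016
Iter 14: z = -0.3161 + -0.0419i, |z|^2 = 0.1017
Iter 15: z = -0.3159 + -0.0424i, |z|^2 = 0.1016
Iter 16: z = -0.3160 + -0.0421i, |z|^2 = 0.1017
Iter 17: z = -0.3159 + -0.0423i, |z|^2 = 0.1016
Iter 18: z = -0.3160 + -0.0422i, |z|^2 = 0.1016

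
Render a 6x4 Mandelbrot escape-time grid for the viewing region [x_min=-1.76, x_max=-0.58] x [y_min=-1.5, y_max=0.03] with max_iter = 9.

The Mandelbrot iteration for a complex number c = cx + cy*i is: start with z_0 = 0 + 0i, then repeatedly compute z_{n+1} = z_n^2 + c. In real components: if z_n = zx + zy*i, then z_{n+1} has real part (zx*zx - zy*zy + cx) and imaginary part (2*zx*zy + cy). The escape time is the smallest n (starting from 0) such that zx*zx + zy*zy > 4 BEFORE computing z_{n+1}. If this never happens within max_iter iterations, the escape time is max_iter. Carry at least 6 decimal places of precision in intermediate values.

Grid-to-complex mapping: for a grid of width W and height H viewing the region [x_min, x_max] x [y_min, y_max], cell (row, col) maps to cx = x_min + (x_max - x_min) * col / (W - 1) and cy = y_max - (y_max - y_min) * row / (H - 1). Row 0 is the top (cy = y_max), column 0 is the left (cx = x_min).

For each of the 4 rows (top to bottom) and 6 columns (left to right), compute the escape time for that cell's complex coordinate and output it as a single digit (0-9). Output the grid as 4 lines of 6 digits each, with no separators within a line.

(row=0, col=0): c = -1.7600 + 0.0300i → escape time 9
(row=0, col=1): c = -1.5240 + 0.0300i → escape time 9
(row=0, col=2): c = -1.2880 + 0.0300i → escape time 9
(row=0, col=3): c = -1.0520 + 0.0300i → escape time 9
(row=0, col=4): c = -0.8160 + 0.0300i → escape time 9
(row=0, col=5): c = -0.5800 + 0.0300i → escape time 9
(row=1, col=0): c = -1.7600 + -0.4800i → escape time 3
(row=1, col=1): c = -1.5240 + -0.4800i → escape time 3
(row=1, col=2): c = -1.2880 + -0.4800i → escape time 4
(row=1, col=3): c = -1.0520 + -0.4800i → escape time 5
(row=1, col=4): c = -0.8160 + -0.4800i → escape time 6
(row=1, col=5): c = -0.5800 + -0.4800i → escape time 9
(row=2, col=0): c = -1.7600 + -0.9900i → escape time 1
(row=2, col=1): c = -1.5240 + -0.9900i → escape time 2
(row=2, col=2): c = -1.2880 + -0.9900i → escape time 3
(row=2, col=3): c = -1.0520 + -0.9900i → escape time 3
(row=2, col=4): c = -0.8160 + -0.9900i → escape time 3
(row=2, col=5): c = -0.5800 + -0.9900i → escape time 4
(row=3, col=0): c = -1.7600 + -1.5000i → escape time 1
(row=3, col=1): c = -1.5240 + -1.5000i → escape time 1
(row=3, col=2): c = -1.2880 + -1.5000i → escape time 2
(row=3, col=3): c = -1.0520 + -1.5000i → escape time 2
(row=3, col=4): c = -0.8160 + -1.5000i → escape time 2
(row=3, col=5): c = -0.5800 + -1.5000i → escape time 2

Answer: 999999
334569
123334
112222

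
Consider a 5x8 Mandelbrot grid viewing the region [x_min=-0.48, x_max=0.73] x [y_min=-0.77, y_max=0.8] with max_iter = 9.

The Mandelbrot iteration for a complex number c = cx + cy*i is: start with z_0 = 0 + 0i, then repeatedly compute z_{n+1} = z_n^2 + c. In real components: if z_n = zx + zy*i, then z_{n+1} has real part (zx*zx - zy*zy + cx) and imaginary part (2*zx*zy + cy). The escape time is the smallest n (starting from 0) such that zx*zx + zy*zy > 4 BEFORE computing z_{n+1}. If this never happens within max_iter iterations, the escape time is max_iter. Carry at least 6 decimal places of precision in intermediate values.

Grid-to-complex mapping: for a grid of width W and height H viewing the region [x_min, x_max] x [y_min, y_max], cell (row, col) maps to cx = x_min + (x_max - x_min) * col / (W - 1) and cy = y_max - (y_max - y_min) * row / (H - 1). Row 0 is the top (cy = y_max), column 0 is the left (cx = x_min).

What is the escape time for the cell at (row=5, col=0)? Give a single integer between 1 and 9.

Answer: 9

Derivation:
z_0 = 0 + 0i, c = -0.4800 + -0.3214i
Iter 1: z = -0.4800 + -0.3214i, |z|^2 = 0.3337
Iter 2: z = -0.3529 + -0.0129i, |z|^2 = 0.1247
Iter 3: z = -0.3556 + -0.3124i, |z|^2 = 0.2240
Iter 4: z = -0.4511 + -0.0993i, |z|^2 = 0.2133
Iter 5: z = -0.2864 + -0.2319i, |z|^2 = 0.1358
Iter 6: z = -0.4518 + -0.1886i, |z|^2 = 0.2397
Iter 7: z = -0.3115 + -0.1510i, |z|^2 = 0.1198
Iter 8: z = -0.4058 + -0.2274i, |z|^2 = 0.2163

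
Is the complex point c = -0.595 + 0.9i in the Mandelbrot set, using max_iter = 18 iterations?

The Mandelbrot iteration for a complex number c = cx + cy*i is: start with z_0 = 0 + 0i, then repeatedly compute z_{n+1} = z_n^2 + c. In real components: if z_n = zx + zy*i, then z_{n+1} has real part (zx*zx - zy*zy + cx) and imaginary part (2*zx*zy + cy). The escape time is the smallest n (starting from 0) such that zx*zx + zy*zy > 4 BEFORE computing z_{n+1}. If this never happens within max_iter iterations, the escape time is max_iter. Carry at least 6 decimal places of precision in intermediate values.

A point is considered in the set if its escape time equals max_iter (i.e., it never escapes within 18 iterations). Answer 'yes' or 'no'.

Answer: no

Derivation:
z_0 = 0 + 0i, c = -0.5950 + 0.9000i
Iter 1: z = -0.5950 + 0.9000i, |z|^2 = 1.1640
Iter 2: z = -1.0510 + -0.1710i, |z|^2 = 1.1338
Iter 3: z = 0.4803 + 1.2594i, |z|^2 = 1.8169
Iter 4: z = -1.9505 + 2.1098i, |z|^2 = 8.2557
Escaped at iteration 4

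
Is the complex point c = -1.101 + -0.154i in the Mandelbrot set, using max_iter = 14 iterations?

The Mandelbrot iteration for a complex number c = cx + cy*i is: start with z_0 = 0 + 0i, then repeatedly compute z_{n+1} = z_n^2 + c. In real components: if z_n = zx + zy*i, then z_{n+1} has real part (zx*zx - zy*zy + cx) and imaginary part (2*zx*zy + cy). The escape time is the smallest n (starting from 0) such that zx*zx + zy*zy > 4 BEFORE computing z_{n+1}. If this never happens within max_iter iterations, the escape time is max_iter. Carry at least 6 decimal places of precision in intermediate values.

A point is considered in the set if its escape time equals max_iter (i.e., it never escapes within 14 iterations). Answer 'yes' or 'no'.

z_0 = 0 + 0i, c = -1.1010 + -0.1540i
Iter 1: z = -1.1010 + -0.1540i, |z|^2 = 1.2359
Iter 2: z = 0.0875 + 0.1851i, |z|^2 = 0.0419
Iter 3: z = -1.1276 + -0.1216i, |z|^2 = 1.2863
Iter 4: z = 0.1557 + 0.1203i, |z|^2 = 0.0387
Iter 5: z = -1.0912 + -0.1165i, |z|^2 = 1.2043
Iter 6: z = 0.0762 + 0.1004i, |z|^2 = 0.0159
Iter 7: z = -1.1053 + -0.1387i, |z|^2 = 1.2409
Iter 8: z = 0.1014 + 0.1526i, |z|^2 = 0.0336
Iter 9: z = -1.1140 + -0.1231i, |z|^2 = 1.2562
Iter 10: z = 0.1249 + 0.1202i, |z|^2 = 0.0300
Iter 11: z = -1.0998 + -0.1240i, |z|^2 = 1.2250
Iter 12: z = 0.0933 + 0.1187i, |z|^2 = 0.0228
Iter 13: z = -1.1064 + -0.1319i, |z|^2 = 1.2415
Did not escape in 14 iterations → in set

Answer: yes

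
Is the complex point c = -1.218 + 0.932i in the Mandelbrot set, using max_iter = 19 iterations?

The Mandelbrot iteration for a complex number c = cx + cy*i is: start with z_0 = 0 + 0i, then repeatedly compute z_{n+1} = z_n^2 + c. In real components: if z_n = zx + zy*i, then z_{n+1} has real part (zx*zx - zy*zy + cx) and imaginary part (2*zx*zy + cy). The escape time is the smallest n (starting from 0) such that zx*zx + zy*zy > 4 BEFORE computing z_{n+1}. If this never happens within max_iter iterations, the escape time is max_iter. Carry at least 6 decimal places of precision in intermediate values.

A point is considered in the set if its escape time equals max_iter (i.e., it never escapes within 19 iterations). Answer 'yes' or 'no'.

Answer: no

Derivation:
z_0 = 0 + 0i, c = -1.2180 + 0.9320i
Iter 1: z = -1.2180 + 0.9320i, |z|^2 = 2.3521
Iter 2: z = -0.6031 + -1.3384i, |z|^2 = 2.1549
Iter 3: z = -2.6455 + 2.5463i, |z|^2 = 13.4822
Escaped at iteration 3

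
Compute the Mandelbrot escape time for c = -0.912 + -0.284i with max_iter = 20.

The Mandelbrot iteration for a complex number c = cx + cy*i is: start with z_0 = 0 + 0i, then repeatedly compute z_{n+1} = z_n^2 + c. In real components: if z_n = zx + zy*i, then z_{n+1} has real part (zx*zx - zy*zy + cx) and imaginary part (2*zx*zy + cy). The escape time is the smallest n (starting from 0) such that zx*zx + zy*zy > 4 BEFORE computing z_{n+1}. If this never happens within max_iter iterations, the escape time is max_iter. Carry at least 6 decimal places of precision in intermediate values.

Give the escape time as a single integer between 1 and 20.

Answer: 20

Derivation:
z_0 = 0 + 0i, c = -0.9120 + -0.2840i
Iter 1: z = -0.9120 + -0.2840i, |z|^2 = 0.9124
Iter 2: z = -0.1609 + 0.2340i, |z|^2 = 0.0807
Iter 3: z = -0.9409 + -0.3593i, |z|^2 = 1.0143
Iter 4: z = -0.1559 + 0.3921i, |z|^2 = 0.1781
Iter 5: z = -1.0415 + -0.4062i, |z|^2 = 1.2497
Iter 6: z = 0.0076 + 0.5622i, |z|^2 = 0.3161
Iter 7: z = -1.2280 + -0.2754i, |z|^2 = 1.5838
Iter 8: z = 0.5201 + 0.3924i, |z|^2 = 0.4245
Iter 9: z = -0.7955 + 0.1242i, |z|^2 = 0.6482
Iter 10: z = -0.2946 + -0.4816i, |z|^2 = 0.3187
Iter 11: z = -1.0571 + -0.0002i, |z|^2 = 1.1175
Iter 12: z = 0.2055 + -0.2835i, |z|^2 = 0.1226
Iter 13: z = -0.9501 + -0.4005i, |z|^2 = 1.0632
Iter 14: z = -0.1696 + 0.4771i, |z|^2 = 0.2564
Iter 15: z = -1.1108 + -0.4459i, |z|^2 = 1.4328
Iter 16: z = 0.1232 + 0.7066i, |z|^2 = 0.5144
Iter 17: z = -1.3961 + -0.1099i, |z|^2 = 1.9611
Iter 18: z = 1.0250 + 0.0229i, |z|^2 = 1.0511
Iter 19: z = 0.1380 + -0.2370i, |z|^2 = 0.0752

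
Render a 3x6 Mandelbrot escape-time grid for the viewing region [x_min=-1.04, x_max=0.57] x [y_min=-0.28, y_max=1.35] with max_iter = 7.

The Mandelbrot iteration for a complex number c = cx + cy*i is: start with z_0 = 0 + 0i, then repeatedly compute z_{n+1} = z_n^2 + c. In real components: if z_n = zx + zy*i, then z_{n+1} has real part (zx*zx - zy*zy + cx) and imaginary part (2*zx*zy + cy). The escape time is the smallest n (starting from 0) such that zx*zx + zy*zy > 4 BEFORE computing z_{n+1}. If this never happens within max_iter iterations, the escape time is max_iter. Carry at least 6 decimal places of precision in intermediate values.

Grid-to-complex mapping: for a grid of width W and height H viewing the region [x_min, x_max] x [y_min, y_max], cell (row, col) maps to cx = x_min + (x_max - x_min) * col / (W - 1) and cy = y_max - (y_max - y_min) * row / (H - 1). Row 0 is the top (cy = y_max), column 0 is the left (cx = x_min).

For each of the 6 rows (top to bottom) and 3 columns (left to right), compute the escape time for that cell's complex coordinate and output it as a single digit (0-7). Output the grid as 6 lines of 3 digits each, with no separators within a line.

(row=0, col=0): c = -1.0400 + 1.3500i → escape time 2
(row=0, col=1): c = -0.2350 + 1.3500i → escape time 2
(row=0, col=2): c = 0.5700 + 1.3500i → escape time 2
(row=1, col=0): c = -1.0400 + 1.0240i → escape time 3
(row=1, col=1): c = -0.2350 + 1.0240i → escape time 6
(row=1, col=2): c = 0.5700 + 1.0240i → escape time 2
(row=2, col=0): c = -1.0400 + 0.6980i → escape time 4
(row=2, col=1): c = -0.2350 + 0.6980i → escape time 7
(row=2, col=2): c = 0.5700 + 0.6980i → escape time 3
(row=3, col=0): c = -1.0400 + 0.3720i → escape time 7
(row=3, col=1): c = -0.2350 + 0.3720i → escape time 7
(row=3, col=2): c = 0.5700 + 0.3720i → escape time 4
(row=4, col=0): c = -1.0400 + 0.0460i → escape time 7
(row=4, col=1): c = -0.2350 + 0.0460i → escape time 7
(row=4, col=2): c = 0.5700 + 0.0460i → escape time 4
(row=5, col=0): c = -1.0400 + -0.2800i → escape time 7
(row=5, col=1): c = -0.2350 + -0.2800i → escape time 7
(row=5, col=2): c = 0.5700 + -0.2800i → escape time 4

Answer: 222
362
473
774
774
774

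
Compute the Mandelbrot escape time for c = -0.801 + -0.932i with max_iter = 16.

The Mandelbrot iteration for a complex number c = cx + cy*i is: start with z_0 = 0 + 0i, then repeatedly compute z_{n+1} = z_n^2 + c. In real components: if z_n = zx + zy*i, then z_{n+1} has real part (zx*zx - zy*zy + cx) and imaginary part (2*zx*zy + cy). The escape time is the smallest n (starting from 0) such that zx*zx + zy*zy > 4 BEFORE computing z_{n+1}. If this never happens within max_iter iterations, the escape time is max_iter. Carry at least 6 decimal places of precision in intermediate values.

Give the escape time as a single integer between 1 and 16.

Answer: 3

Derivation:
z_0 = 0 + 0i, c = -0.8010 + -0.9320i
Iter 1: z = -0.8010 + -0.9320i, |z|^2 = 1.5102
Iter 2: z = -1.0280 + 0.5611i, |z|^2 = 1.3716
Iter 3: z = -0.0590 + -2.0856i, |z|^2 = 4.3531
Escaped at iteration 3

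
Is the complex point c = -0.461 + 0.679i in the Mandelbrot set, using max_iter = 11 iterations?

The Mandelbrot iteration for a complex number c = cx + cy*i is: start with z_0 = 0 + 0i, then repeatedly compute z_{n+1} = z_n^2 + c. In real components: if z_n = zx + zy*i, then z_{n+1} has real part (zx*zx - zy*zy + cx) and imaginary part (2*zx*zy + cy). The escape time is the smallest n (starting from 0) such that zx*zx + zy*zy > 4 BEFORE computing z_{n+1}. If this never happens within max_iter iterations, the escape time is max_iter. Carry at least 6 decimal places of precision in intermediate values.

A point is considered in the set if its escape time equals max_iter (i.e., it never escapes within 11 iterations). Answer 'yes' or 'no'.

Answer: no

Derivation:
z_0 = 0 + 0i, c = -0.4610 + 0.6790i
Iter 1: z = -0.4610 + 0.6790i, |z|^2 = 0.6736
Iter 2: z = -0.7095 + 0.0530i, |z|^2 = 0.5062
Iter 3: z = 0.0396 + 0.6038i, |z|^2 = 0.3662
Iter 4: z = -0.8241 + 0.7268i, |z|^2 = 1.2074
Iter 5: z = -0.3102 + -0.5189i, |z|^2 = 0.3655
Iter 6: z = -0.6340 + 1.0010i, |z|^2 = 1.4039
Iter 7: z = -1.0609 + -0.5903i, |z|^2 = 1.4740
Iter 8: z = 0.3161 + 1.9315i, |z|^2 = 3.8307
Iter 9: z = -4.0919 + 1.9001i, |z|^2 = 20.3538
Escaped at iteration 9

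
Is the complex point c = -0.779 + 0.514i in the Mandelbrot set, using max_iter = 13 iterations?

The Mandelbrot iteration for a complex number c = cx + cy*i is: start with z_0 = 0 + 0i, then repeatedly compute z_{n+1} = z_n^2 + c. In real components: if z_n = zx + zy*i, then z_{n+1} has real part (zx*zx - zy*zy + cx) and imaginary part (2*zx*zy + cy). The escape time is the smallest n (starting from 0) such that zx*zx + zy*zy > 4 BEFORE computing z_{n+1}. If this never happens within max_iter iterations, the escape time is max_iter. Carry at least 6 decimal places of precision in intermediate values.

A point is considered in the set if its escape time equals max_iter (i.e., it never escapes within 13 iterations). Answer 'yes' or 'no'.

z_0 = 0 + 0i, c = -0.7790 + 0.5140i
Iter 1: z = -0.7790 + 0.5140i, |z|^2 = 0.8710
Iter 2: z = -0.4364 + -0.2868i, |z|^2 = 0.2727
Iter 3: z = -0.6709 + 0.7643i, |z|^2 = 1.0342
Iter 4: z = -0.9131 + -0.5115i, |z|^2 = 1.0954
Iter 5: z = -0.2068 + 1.4481i, |z|^2 = 2.1397
Iter 6: z = -2.8331 + -0.0850i, |z|^2 = 8.0338
Escaped at iteration 6

Answer: no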